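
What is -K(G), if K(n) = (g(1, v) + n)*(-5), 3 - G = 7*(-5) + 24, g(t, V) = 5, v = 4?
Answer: 95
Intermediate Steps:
G = 14 (G = 3 - (7*(-5) + 24) = 3 - (-35 + 24) = 3 - 1*(-11) = 3 + 11 = 14)
K(n) = -25 - 5*n (K(n) = (5 + n)*(-5) = -25 - 5*n)
-K(G) = -(-25 - 5*14) = -(-25 - 70) = -1*(-95) = 95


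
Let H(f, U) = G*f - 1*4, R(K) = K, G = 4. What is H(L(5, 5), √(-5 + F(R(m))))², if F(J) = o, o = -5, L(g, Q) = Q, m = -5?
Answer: 256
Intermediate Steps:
F(J) = -5
H(f, U) = -4 + 4*f (H(f, U) = 4*f - 1*4 = 4*f - 4 = -4 + 4*f)
H(L(5, 5), √(-5 + F(R(m))))² = (-4 + 4*5)² = (-4 + 20)² = 16² = 256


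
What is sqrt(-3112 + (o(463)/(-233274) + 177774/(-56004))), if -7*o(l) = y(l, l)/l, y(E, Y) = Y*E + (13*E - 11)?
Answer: I*sqrt(1077323535607201597237580785)/588073917613 ≈ 55.814*I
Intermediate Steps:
y(E, Y) = -11 + 13*E + E*Y (y(E, Y) = E*Y + (-11 + 13*E) = -11 + 13*E + E*Y)
o(l) = -(-11 + l**2 + 13*l)/(7*l) (o(l) = -(-11 + 13*l + l*l)/(7*l) = -(-11 + 13*l + l**2)/(7*l) = -(-11 + l**2 + 13*l)/(7*l))
sqrt(-3112 + (o(463)/(-233274) + 177774/(-56004))) = sqrt(-3112 + (((1/7)*(11 - 1*463**2 - 13*463)/463)/(-233274) + 177774/(-56004))) = sqrt(-3112 + (((1/7)*(1/463)*(11 - 1*214369 - 6019))*(-1/233274) + 177774*(-1/56004))) = sqrt(-3112 + (((1/7)*(1/463)*(11 - 214369 - 6019))*(-1/233274) - 29629/9334)) = sqrt(-3112 + (((1/7)*(1/463)*(-220377))*(-1/233274) - 29629/9334)) = sqrt(-3112 + (-220377/3241*(-1/233274) - 29629/9334)) = sqrt(-3112 + (73459/252013678 - 29629/9334)) = sqrt(-3112 - 1866556899789/588073917613) = sqrt(-1831952588511445/588073917613) = I*sqrt(1077323535607201597237580785)/588073917613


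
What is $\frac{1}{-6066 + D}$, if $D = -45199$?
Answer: $- \frac{1}{51265} \approx -1.9506 \cdot 10^{-5}$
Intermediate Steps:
$\frac{1}{-6066 + D} = \frac{1}{-6066 - 45199} = \frac{1}{-51265} = - \frac{1}{51265}$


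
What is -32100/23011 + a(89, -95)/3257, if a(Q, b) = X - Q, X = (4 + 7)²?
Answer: -103813348/74946827 ≈ -1.3852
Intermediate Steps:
X = 121 (X = 11² = 121)
a(Q, b) = 121 - Q
-32100/23011 + a(89, -95)/3257 = -32100/23011 + (121 - 1*89)/3257 = -32100*1/23011 + (121 - 89)*(1/3257) = -32100/23011 + 32*(1/3257) = -32100/23011 + 32/3257 = -103813348/74946827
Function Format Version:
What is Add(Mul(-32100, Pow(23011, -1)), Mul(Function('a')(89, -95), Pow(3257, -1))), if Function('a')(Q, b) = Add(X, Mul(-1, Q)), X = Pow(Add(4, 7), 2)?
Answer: Rational(-103813348, 74946827) ≈ -1.3852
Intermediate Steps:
X = 121 (X = Pow(11, 2) = 121)
Function('a')(Q, b) = Add(121, Mul(-1, Q))
Add(Mul(-32100, Pow(23011, -1)), Mul(Function('a')(89, -95), Pow(3257, -1))) = Add(Mul(-32100, Pow(23011, -1)), Mul(Add(121, Mul(-1, 89)), Pow(3257, -1))) = Add(Mul(-32100, Rational(1, 23011)), Mul(Add(121, -89), Rational(1, 3257))) = Add(Rational(-32100, 23011), Mul(32, Rational(1, 3257))) = Add(Rational(-32100, 23011), Rational(32, 3257)) = Rational(-103813348, 74946827)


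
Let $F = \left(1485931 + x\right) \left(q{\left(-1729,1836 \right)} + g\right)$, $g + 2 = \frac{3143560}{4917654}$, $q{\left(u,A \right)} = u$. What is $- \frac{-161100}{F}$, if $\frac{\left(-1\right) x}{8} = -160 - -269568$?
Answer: $\frac{18862715700}{135608706688861} \approx 0.0001391$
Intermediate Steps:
$g = - \frac{477982}{351261}$ ($g = -2 + \frac{3143560}{4917654} = -2 + 3143560 \cdot \frac{1}{4917654} = -2 + \frac{224540}{351261} = - \frac{477982}{351261} \approx -1.3608$)
$x = -2155264$ ($x = - 8 \left(-160 - -269568\right) = - 8 \left(-160 + 269568\right) = \left(-8\right) 269408 = -2155264$)
$F = \frac{135608706688861}{117087}$ ($F = \left(1485931 - 2155264\right) \left(-1729 - \frac{477982}{351261}\right) = \left(-669333\right) \left(- \frac{607808251}{351261}\right) = \frac{135608706688861}{117087} \approx 1.1582 \cdot 10^{9}$)
$- \frac{-161100}{F} = - \frac{-161100}{\frac{135608706688861}{117087}} = - \frac{\left(-161100\right) 117087}{135608706688861} = \left(-1\right) \left(- \frac{18862715700}{135608706688861}\right) = \frac{18862715700}{135608706688861}$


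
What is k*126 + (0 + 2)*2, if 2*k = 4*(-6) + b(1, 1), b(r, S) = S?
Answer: -1445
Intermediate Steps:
k = -23/2 (k = (4*(-6) + 1)/2 = (-24 + 1)/2 = (1/2)*(-23) = -23/2 ≈ -11.500)
k*126 + (0 + 2)*2 = -23/2*126 + (0 + 2)*2 = -1449 + 2*2 = -1449 + 4 = -1445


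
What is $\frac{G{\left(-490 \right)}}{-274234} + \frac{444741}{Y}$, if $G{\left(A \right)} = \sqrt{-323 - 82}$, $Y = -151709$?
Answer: $- \frac{444741}{151709} - \frac{9 i \sqrt{5}}{274234} \approx -2.9315 - 7.3385 \cdot 10^{-5} i$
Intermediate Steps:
$G{\left(A \right)} = 9 i \sqrt{5}$ ($G{\left(A \right)} = \sqrt{-405} = 9 i \sqrt{5}$)
$\frac{G{\left(-490 \right)}}{-274234} + \frac{444741}{Y} = \frac{9 i \sqrt{5}}{-274234} + \frac{444741}{-151709} = 9 i \sqrt{5} \left(- \frac{1}{274234}\right) + 444741 \left(- \frac{1}{151709}\right) = - \frac{9 i \sqrt{5}}{274234} - \frac{444741}{151709} = - \frac{444741}{151709} - \frac{9 i \sqrt{5}}{274234}$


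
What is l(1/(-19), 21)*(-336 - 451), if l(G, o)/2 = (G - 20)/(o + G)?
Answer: 299847/199 ≈ 1506.8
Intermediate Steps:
l(G, o) = 2*(-20 + G)/(G + o) (l(G, o) = 2*((G - 20)/(o + G)) = 2*((-20 + G)/(G + o)) = 2*(-20 + G)/(G + o))
l(1/(-19), 21)*(-336 - 451) = (2*(-20 + 1/(-19))/(1/(-19) + 21))*(-336 - 451) = (2*(-20 - 1/19)/(-1/19 + 21))*(-787) = (2*(-381/19)/(398/19))*(-787) = (2*(19/398)*(-381/19))*(-787) = -381/199*(-787) = 299847/199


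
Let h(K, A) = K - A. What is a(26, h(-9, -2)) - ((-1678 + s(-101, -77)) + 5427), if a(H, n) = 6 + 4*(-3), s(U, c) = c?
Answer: -3678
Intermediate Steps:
a(H, n) = -6 (a(H, n) = 6 - 12 = -6)
a(26, h(-9, -2)) - ((-1678 + s(-101, -77)) + 5427) = -6 - ((-1678 - 77) + 5427) = -6 - (-1755 + 5427) = -6 - 1*3672 = -6 - 3672 = -3678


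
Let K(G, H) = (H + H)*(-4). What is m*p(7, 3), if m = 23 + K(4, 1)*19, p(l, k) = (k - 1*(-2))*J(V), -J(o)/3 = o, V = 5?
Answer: 9675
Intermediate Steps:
J(o) = -3*o
K(G, H) = -8*H (K(G, H) = (2*H)*(-4) = -8*H)
p(l, k) = -30 - 15*k (p(l, k) = (k - 1*(-2))*(-3*5) = (k + 2)*(-15) = (2 + k)*(-15) = -30 - 15*k)
m = -129 (m = 23 - 8*1*19 = 23 - 8*19 = 23 - 152 = -129)
m*p(7, 3) = -129*(-30 - 15*3) = -129*(-30 - 45) = -129*(-75) = 9675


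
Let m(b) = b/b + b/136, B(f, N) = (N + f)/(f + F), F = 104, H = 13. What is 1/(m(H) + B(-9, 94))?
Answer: 2584/5143 ≈ 0.50243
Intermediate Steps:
B(f, N) = (N + f)/(104 + f) (B(f, N) = (N + f)/(f + 104) = (N + f)/(104 + f))
m(b) = 1 + b/136 (m(b) = 1 + b*(1/136) = 1 + b/136)
1/(m(H) + B(-9, 94)) = 1/((1 + (1/136)*13) + (94 - 9)/(104 - 9)) = 1/((1 + 13/136) + 85/95) = 1/(149/136 + (1/95)*85) = 1/(149/136 + 17/19) = 1/(5143/2584) = 2584/5143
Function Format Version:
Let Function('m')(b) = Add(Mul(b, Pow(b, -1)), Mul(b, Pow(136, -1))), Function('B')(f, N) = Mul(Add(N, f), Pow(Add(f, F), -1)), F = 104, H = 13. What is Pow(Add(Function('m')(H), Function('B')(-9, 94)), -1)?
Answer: Rational(2584, 5143) ≈ 0.50243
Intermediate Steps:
Function('B')(f, N) = Mul(Pow(Add(104, f), -1), Add(N, f)) (Function('B')(f, N) = Mul(Add(N, f), Pow(Add(f, 104), -1)) = Mul(Add(N, f), Pow(Add(104, f), -1)) = Mul(Pow(Add(104, f), -1), Add(N, f)))
Function('m')(b) = Add(1, Mul(Rational(1, 136), b)) (Function('m')(b) = Add(1, Mul(b, Rational(1, 136))) = Add(1, Mul(Rational(1, 136), b)))
Pow(Add(Function('m')(H), Function('B')(-9, 94)), -1) = Pow(Add(Add(1, Mul(Rational(1, 136), 13)), Mul(Pow(Add(104, -9), -1), Add(94, -9))), -1) = Pow(Add(Add(1, Rational(13, 136)), Mul(Pow(95, -1), 85)), -1) = Pow(Add(Rational(149, 136), Mul(Rational(1, 95), 85)), -1) = Pow(Add(Rational(149, 136), Rational(17, 19)), -1) = Pow(Rational(5143, 2584), -1) = Rational(2584, 5143)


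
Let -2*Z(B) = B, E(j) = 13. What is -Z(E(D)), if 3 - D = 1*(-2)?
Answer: 13/2 ≈ 6.5000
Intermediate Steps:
D = 5 (D = 3 - (-2) = 3 - 1*(-2) = 3 + 2 = 5)
Z(B) = -B/2
-Z(E(D)) = -(-1)*13/2 = -1*(-13/2) = 13/2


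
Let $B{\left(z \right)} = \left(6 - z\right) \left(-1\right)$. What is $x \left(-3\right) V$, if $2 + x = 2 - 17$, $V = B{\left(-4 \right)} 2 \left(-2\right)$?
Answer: $2040$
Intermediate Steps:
$B{\left(z \right)} = -6 + z$
$V = 40$ ($V = \left(-6 - 4\right) 2 \left(-2\right) = \left(-10\right) 2 \left(-2\right) = \left(-20\right) \left(-2\right) = 40$)
$x = -17$ ($x = -2 + \left(2 - 17\right) = -2 - 15 = -17$)
$x \left(-3\right) V = \left(-17\right) \left(-3\right) 40 = 51 \cdot 40 = 2040$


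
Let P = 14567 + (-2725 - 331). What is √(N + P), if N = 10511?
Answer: 11*√182 ≈ 148.40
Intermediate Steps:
P = 11511 (P = 14567 - 3056 = 11511)
√(N + P) = √(10511 + 11511) = √22022 = 11*√182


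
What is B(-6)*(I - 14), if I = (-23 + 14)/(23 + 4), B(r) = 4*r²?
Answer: -2064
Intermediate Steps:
I = -⅓ (I = -9/27 = -9*1/27 = -⅓ ≈ -0.33333)
B(-6)*(I - 14) = (4*(-6)²)*(-⅓ - 14) = (4*36)*(-43/3) = 144*(-43/3) = -2064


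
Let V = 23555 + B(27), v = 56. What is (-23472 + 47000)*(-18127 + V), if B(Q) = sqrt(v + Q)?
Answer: 127709984 + 23528*sqrt(83) ≈ 1.2792e+8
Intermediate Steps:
B(Q) = sqrt(56 + Q)
V = 23555 + sqrt(83) (V = 23555 + sqrt(56 + 27) = 23555 + sqrt(83) ≈ 23564.)
(-23472 + 47000)*(-18127 + V) = (-23472 + 47000)*(-18127 + (23555 + sqrt(83))) = 23528*(5428 + sqrt(83)) = 127709984 + 23528*sqrt(83)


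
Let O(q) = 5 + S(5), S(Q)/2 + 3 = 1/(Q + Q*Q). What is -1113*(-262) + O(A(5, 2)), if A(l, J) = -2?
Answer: 4374076/15 ≈ 2.9161e+5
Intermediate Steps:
S(Q) = -6 + 2/(Q + Q**2) (S(Q) = -6 + 2/(Q + Q*Q) = -6 + 2/(Q + Q**2))
O(q) = -14/15 (O(q) = 5 + 2*(1 - 3*5 - 3*5**2)/(5*(1 + 5)) = 5 + 2*(1/5)*(1 - 15 - 3*25)/6 = 5 + 2*(1/5)*(1/6)*(1 - 15 - 75) = 5 + 2*(1/5)*(1/6)*(-89) = 5 - 89/15 = -14/15)
-1113*(-262) + O(A(5, 2)) = -1113*(-262) - 14/15 = 291606 - 14/15 = 4374076/15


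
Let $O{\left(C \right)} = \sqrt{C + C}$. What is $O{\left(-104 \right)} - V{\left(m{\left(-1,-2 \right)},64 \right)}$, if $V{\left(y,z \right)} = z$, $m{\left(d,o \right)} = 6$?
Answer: $-64 + 4 i \sqrt{13} \approx -64.0 + 14.422 i$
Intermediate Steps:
$O{\left(C \right)} = \sqrt{2} \sqrt{C}$ ($O{\left(C \right)} = \sqrt{2 C} = \sqrt{2} \sqrt{C}$)
$O{\left(-104 \right)} - V{\left(m{\left(-1,-2 \right)},64 \right)} = \sqrt{2} \sqrt{-104} - 64 = \sqrt{2} \cdot 2 i \sqrt{26} - 64 = 4 i \sqrt{13} - 64 = -64 + 4 i \sqrt{13}$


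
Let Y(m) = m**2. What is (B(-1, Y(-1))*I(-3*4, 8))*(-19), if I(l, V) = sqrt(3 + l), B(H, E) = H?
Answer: 57*I ≈ 57.0*I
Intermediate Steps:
(B(-1, Y(-1))*I(-3*4, 8))*(-19) = -sqrt(3 - 3*4)*(-19) = -sqrt(3 - 12)*(-19) = -sqrt(-9)*(-19) = -3*I*(-19) = 57*I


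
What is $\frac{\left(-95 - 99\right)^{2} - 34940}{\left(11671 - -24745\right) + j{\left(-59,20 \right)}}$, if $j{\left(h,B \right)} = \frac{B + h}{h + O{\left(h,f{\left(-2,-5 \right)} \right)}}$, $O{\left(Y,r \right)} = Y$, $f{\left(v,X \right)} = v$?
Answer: $\frac{318128}{4297127} \approx 0.074033$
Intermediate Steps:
$j{\left(h,B \right)} = \frac{B + h}{2 h}$ ($j{\left(h,B \right)} = \frac{B + h}{h + h} = \frac{B + h}{2 h}$)
$\frac{\left(-95 - 99\right)^{2} - 34940}{\left(11671 - -24745\right) + j{\left(-59,20 \right)}} = \frac{\left(-95 - 99\right)^{2} - 34940}{\left(11671 - -24745\right) + \frac{20 - 59}{2 \left(-59\right)}} = \frac{\left(-194\right)^{2} - 34940}{\left(11671 + 24745\right) + \frac{1}{2} \left(- \frac{1}{59}\right) \left(-39\right)} = \frac{37636 - 34940}{36416 + \frac{39}{118}} = \frac{2696}{\frac{4297127}{118}} = 2696 \cdot \frac{118}{4297127} = \frac{318128}{4297127}$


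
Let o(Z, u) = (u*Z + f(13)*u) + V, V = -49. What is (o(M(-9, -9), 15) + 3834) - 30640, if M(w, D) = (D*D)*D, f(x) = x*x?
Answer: -35255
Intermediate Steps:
f(x) = x²
M(w, D) = D³ (M(w, D) = D²*D = D³)
o(Z, u) = -49 + 169*u + Z*u (o(Z, u) = (u*Z + 13²*u) - 49 = (Z*u + 169*u) - 49 = (169*u + Z*u) - 49 = -49 + 169*u + Z*u)
(o(M(-9, -9), 15) + 3834) - 30640 = ((-49 + 169*15 + (-9)³*15) + 3834) - 30640 = ((-49 + 2535 - 729*15) + 3834) - 30640 = ((-49 + 2535 - 10935) + 3834) - 30640 = (-8449 + 3834) - 30640 = -4615 - 30640 = -35255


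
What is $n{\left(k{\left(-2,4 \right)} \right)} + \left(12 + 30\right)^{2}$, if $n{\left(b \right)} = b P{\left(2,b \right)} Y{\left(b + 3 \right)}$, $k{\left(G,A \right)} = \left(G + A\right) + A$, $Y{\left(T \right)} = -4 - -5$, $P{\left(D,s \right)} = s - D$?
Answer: $1788$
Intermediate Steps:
$Y{\left(T \right)} = 1$ ($Y{\left(T \right)} = -4 + 5 = 1$)
$k{\left(G,A \right)} = G + 2 A$ ($k{\left(G,A \right)} = \left(A + G\right) + A = G + 2 A$)
$n{\left(b \right)} = b \left(-2 + b\right)$ ($n{\left(b \right)} = b \left(b - 2\right) 1 = b \left(-2 + b\right) 1 = b \left(-2 + b\right)$)
$n{\left(k{\left(-2,4 \right)} \right)} + \left(12 + 30\right)^{2} = \left(-2 + 2 \cdot 4\right) \left(-2 + \left(-2 + 2 \cdot 4\right)\right) + \left(12 + 30\right)^{2} = \left(-2 + 8\right) \left(-2 + \left(-2 + 8\right)\right) + 42^{2} = 6 \left(-2 + 6\right) + 1764 = 6 \cdot 4 + 1764 = 24 + 1764 = 1788$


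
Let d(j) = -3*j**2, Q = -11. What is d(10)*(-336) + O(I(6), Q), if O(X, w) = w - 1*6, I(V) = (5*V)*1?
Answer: 100783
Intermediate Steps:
I(V) = 5*V
O(X, w) = -6 + w (O(X, w) = w - 6 = -6 + w)
d(10)*(-336) + O(I(6), Q) = -3*10**2*(-336) + (-6 - 11) = -3*100*(-336) - 17 = -300*(-336) - 17 = 100800 - 17 = 100783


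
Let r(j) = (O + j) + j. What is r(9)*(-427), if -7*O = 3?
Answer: -7503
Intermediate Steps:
O = -3/7 (O = -1/7*3 = -3/7 ≈ -0.42857)
r(j) = -3/7 + 2*j (r(j) = (-3/7 + j) + j = -3/7 + 2*j)
r(9)*(-427) = (-3/7 + 2*9)*(-427) = (-3/7 + 18)*(-427) = (123/7)*(-427) = -7503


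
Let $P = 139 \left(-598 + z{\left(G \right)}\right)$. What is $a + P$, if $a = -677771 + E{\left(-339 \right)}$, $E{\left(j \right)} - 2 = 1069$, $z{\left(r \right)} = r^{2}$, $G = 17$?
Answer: $-719651$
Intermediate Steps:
$E{\left(j \right)} = 1071$ ($E{\left(j \right)} = 2 + 1069 = 1071$)
$P = -42951$ ($P = 139 \left(-598 + 17^{2}\right) = 139 \left(-598 + 289\right) = 139 \left(-309\right) = -42951$)
$a = -676700$ ($a = -677771 + 1071 = -676700$)
$a + P = -676700 - 42951 = -719651$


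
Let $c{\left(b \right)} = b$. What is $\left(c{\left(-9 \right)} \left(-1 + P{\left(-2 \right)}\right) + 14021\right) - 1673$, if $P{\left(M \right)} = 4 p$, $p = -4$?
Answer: $12501$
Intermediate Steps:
$P{\left(M \right)} = -16$ ($P{\left(M \right)} = 4 \left(-4\right) = -16$)
$\left(c{\left(-9 \right)} \left(-1 + P{\left(-2 \right)}\right) + 14021\right) - 1673 = \left(- 9 \left(-1 - 16\right) + 14021\right) - 1673 = \left(\left(-9\right) \left(-17\right) + 14021\right) - 1673 = \left(153 + 14021\right) - 1673 = 14174 - 1673 = 12501$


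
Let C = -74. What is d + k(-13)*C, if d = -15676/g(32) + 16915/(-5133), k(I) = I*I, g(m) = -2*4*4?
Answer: -493565477/41064 ≈ -12019.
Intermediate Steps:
g(m) = -32 (g(m) = -8*4 = -32)
k(I) = I**2
d = 19980907/41064 (d = -15676/(-32) + 16915/(-5133) = -15676*(-1/32) + 16915*(-1/5133) = 3919/8 - 16915/5133 = 19980907/41064 ≈ 486.58)
d + k(-13)*C = 19980907/41064 + (-13)**2*(-74) = 19980907/41064 + 169*(-74) = 19980907/41064 - 12506 = -493565477/41064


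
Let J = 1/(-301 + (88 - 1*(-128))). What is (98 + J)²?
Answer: 69372241/7225 ≈ 9601.7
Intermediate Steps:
J = -1/85 (J = 1/(-301 + (88 + 128)) = 1/(-301 + 216) = 1/(-85) = -1/85 ≈ -0.011765)
(98 + J)² = (98 - 1/85)² = (8329/85)² = 69372241/7225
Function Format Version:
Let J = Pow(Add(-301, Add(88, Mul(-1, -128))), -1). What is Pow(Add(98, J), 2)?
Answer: Rational(69372241, 7225) ≈ 9601.7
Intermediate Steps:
J = Rational(-1, 85) (J = Pow(Add(-301, Add(88, 128)), -1) = Pow(Add(-301, 216), -1) = Pow(-85, -1) = Rational(-1, 85) ≈ -0.011765)
Pow(Add(98, J), 2) = Pow(Add(98, Rational(-1, 85)), 2) = Pow(Rational(8329, 85), 2) = Rational(69372241, 7225)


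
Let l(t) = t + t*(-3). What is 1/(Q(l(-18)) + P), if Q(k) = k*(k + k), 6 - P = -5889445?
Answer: 1/5892043 ≈ 1.6972e-7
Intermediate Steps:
l(t) = -2*t (l(t) = t - 3*t = -2*t)
P = 5889451 (P = 6 - 1*(-5889445) = 6 + 5889445 = 5889451)
Q(k) = 2*k² (Q(k) = k*(2*k) = 2*k²)
1/(Q(l(-18)) + P) = 1/(2*(-2*(-18))² + 5889451) = 1/(2*36² + 5889451) = 1/(2*1296 + 5889451) = 1/(2592 + 5889451) = 1/5892043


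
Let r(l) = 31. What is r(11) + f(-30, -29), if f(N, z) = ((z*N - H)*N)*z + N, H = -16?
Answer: 770821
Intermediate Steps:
f(N, z) = N + N*z*(16 + N*z) (f(N, z) = ((z*N - 1*(-16))*N)*z + N = ((N*z + 16)*N)*z + N = ((16 + N*z)*N)*z + N = (N*(16 + N*z))*z + N = N*z*(16 + N*z) + N = N + N*z*(16 + N*z))
r(11) + f(-30, -29) = 31 - 30*(1 + 16*(-29) - 30*(-29)²) = 31 - 30*(1 - 464 - 30*841) = 31 - 30*(1 - 464 - 25230) = 31 - 30*(-25693) = 31 + 770790 = 770821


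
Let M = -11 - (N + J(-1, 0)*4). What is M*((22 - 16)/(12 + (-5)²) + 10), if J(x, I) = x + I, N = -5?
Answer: -752/37 ≈ -20.324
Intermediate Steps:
J(x, I) = I + x
M = -2 (M = -11 - (-5 + (0 - 1)*4) = -11 - (-5 - 1*4) = -11 - (-5 - 4) = -11 - 1*(-9) = -11 + 9 = -2)
M*((22 - 16)/(12 + (-5)²) + 10) = -2*((22 - 16)/(12 + (-5)²) + 10) = -2*(6/(12 + 25) + 10) = -2*(6/37 + 10) = -2*376/37 = -752/37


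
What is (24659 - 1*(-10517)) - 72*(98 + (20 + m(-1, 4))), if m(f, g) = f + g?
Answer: 26464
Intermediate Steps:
(24659 - 1*(-10517)) - 72*(98 + (20 + m(-1, 4))) = (24659 - 1*(-10517)) - 72*(98 + (20 + (-1 + 4))) = (24659 + 10517) - 72*(98 + (20 + 3)) = 35176 - 72*(98 + 23) = 35176 - 72*121 = 35176 - 8712 = 26464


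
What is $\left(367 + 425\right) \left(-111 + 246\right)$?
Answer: $106920$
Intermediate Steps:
$\left(367 + 425\right) \left(-111 + 246\right) = 792 \cdot 135 = 106920$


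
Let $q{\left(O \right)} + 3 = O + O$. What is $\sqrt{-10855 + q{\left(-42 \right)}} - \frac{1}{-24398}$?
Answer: $\frac{1}{24398} + i \sqrt{10942} \approx 4.0987 \cdot 10^{-5} + 104.6 i$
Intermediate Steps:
$q{\left(O \right)} = -3 + 2 O$ ($q{\left(O \right)} = -3 + \left(O + O\right) = -3 + 2 O$)
$\sqrt{-10855 + q{\left(-42 \right)}} - \frac{1}{-24398} = \sqrt{-10855 + \left(-3 + 2 \left(-42\right)\right)} - \frac{1}{-24398} = \sqrt{-10855 - 87} - - \frac{1}{24398} = \sqrt{-10855 - 87} + \frac{1}{24398} = \sqrt{-10942} + \frac{1}{24398} = i \sqrt{10942} + \frac{1}{24398} = \frac{1}{24398} + i \sqrt{10942}$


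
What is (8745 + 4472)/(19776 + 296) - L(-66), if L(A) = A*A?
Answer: -87420415/20072 ≈ -4355.3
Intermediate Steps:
L(A) = A**2
(8745 + 4472)/(19776 + 296) - L(-66) = (8745 + 4472)/(19776 + 296) - 1*(-66)**2 = 13217/20072 - 1*4356 = 13217*(1/20072) - 4356 = 13217/20072 - 4356 = -87420415/20072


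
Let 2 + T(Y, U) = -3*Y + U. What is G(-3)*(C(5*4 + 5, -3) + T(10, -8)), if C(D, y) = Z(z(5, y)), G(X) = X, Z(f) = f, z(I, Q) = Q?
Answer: 129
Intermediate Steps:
T(Y, U) = -2 + U - 3*Y (T(Y, U) = -2 + (-3*Y + U) = -2 + (U - 3*Y) = -2 + U - 3*Y)
C(D, y) = y
G(-3)*(C(5*4 + 5, -3) + T(10, -8)) = -3*(-3 + (-2 - 8 - 3*10)) = -3*(-3 + (-2 - 8 - 30)) = -3*(-3 - 40) = -3*(-43) = 129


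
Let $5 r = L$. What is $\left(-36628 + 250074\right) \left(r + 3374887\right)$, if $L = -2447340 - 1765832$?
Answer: $\frac{2702495942298}{5} \approx 5.405 \cdot 10^{11}$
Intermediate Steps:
$L = -4213172$
$r = - \frac{4213172}{5}$ ($r = \frac{1}{5} \left(-4213172\right) = - \frac{4213172}{5} \approx -8.4263 \cdot 10^{5}$)
$\left(-36628 + 250074\right) \left(r + 3374887\right) = \left(-36628 + 250074\right) \left(- \frac{4213172}{5} + 3374887\right) = 213446 \cdot \frac{12661263}{5} = \frac{2702495942298}{5}$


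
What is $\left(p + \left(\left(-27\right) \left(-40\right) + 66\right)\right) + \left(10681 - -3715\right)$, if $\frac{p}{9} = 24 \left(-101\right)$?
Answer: $-6274$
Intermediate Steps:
$p = -21816$ ($p = 9 \cdot 24 \left(-101\right) = 9 \left(-2424\right) = -21816$)
$\left(p + \left(\left(-27\right) \left(-40\right) + 66\right)\right) + \left(10681 - -3715\right) = \left(-21816 + \left(\left(-27\right) \left(-40\right) + 66\right)\right) + \left(10681 - -3715\right) = \left(-21816 + \left(1080 + 66\right)\right) + \left(10681 + 3715\right) = \left(-21816 + 1146\right) + 14396 = -20670 + 14396 = -6274$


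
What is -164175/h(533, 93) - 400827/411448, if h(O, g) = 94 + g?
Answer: -6147675459/6994616 ≈ -878.92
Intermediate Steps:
-164175/h(533, 93) - 400827/411448 = -164175/(94 + 93) - 400827/411448 = -164175/187 - 400827*1/411448 = -164175*1/187 - 400827/411448 = -14925/17 - 400827/411448 = -6147675459/6994616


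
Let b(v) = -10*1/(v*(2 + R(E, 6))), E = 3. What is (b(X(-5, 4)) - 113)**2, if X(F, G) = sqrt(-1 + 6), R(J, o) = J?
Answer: 63849/5 + 452*sqrt(5)/5 ≈ 12972.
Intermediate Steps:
X(F, G) = sqrt(5)
b(v) = -2/v (b(v) = -10*1/(v*(2 + 3)) = -10*1/(5*v) = -2/v)
(b(X(-5, 4)) - 113)**2 = (-2*sqrt(5)/5 - 113)**2 = (-113 - 2*sqrt(5)/5)**2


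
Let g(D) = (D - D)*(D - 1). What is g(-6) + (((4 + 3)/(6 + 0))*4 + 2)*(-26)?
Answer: -520/3 ≈ -173.33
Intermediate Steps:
g(D) = 0 (g(D) = 0*(-1 + D) = 0)
g(-6) + (((4 + 3)/(6 + 0))*4 + 2)*(-26) = 0 + (((4 + 3)/(6 + 0))*4 + 2)*(-26) = 0 + ((7/6)*4 + 2)*(-26) = 0 + (14/3 + 2)*(-26) = 0 + (20/3)*(-26) = 0 - 520/3 = -520/3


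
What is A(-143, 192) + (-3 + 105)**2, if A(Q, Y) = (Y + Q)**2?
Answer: 12805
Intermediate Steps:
A(Q, Y) = (Q + Y)**2
A(-143, 192) + (-3 + 105)**2 = (-143 + 192)**2 + (-3 + 105)**2 = 49**2 + 102**2 = 2401 + 10404 = 12805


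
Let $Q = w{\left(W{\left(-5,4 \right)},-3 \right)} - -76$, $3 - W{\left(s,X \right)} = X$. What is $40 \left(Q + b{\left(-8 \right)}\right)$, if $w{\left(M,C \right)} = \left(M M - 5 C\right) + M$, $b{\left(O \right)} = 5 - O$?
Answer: $4160$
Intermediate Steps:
$W{\left(s,X \right)} = 3 - X$
$w{\left(M,C \right)} = M + M^{2} - 5 C$ ($w{\left(M,C \right)} = \left(M^{2} - 5 C\right) + M = M + M^{2} - 5 C$)
$Q = 91$ ($Q = \left(\left(3 - 4\right) + \left(3 - 4\right)^{2} - -15\right) - -76 = \left(\left(3 - 4\right) + \left(3 - 4\right)^{2} + 15\right) + 76 = \left(-1 + \left(-1\right)^{2} + 15\right) + 76 = \left(-1 + 1 + 15\right) + 76 = 15 + 76 = 91$)
$40 \left(Q + b{\left(-8 \right)}\right) = 40 \left(91 + \left(5 - -8\right)\right) = 40 \left(91 + \left(5 + 8\right)\right) = 40 \left(91 + 13\right) = 40 \cdot 104 = 4160$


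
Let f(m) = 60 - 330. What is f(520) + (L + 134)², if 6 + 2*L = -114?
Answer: 5206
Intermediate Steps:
L = -60 (L = -3 + (½)*(-114) = -3 - 57 = -60)
f(m) = -270
f(520) + (L + 134)² = -270 + (-60 + 134)² = -270 + 74² = -270 + 5476 = 5206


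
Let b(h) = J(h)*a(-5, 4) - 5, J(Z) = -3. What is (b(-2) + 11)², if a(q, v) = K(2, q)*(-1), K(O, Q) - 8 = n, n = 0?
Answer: 900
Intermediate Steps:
K(O, Q) = 8 (K(O, Q) = 8 + 0 = 8)
a(q, v) = -8 (a(q, v) = 8*(-1) = -8)
b(h) = 19 (b(h) = -3*(-8) - 5 = 24 - 5 = 19)
(b(-2) + 11)² = (19 + 11)² = 30² = 900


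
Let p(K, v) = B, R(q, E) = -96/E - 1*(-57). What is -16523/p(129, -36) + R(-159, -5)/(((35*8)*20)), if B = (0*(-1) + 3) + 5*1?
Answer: -57830119/28000 ≈ -2065.4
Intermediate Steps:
R(q, E) = 57 - 96/E (R(q, E) = -96/E + 57 = 57 - 96/E)
B = 8 (B = (0 + 3) + 5 = 3 + 5 = 8)
p(K, v) = 8
-16523/p(129, -36) + R(-159, -5)/(((35*8)*20)) = -16523/8 + (57 - 96/(-5))/(((35*8)*20)) = -16523*1/8 + (57 - 96*(-1/5))/((280*20)) = -16523/8 + (57 + 96/5)/5600 = -16523/8 + (381/5)*(1/5600) = -16523/8 + 381/28000 = -57830119/28000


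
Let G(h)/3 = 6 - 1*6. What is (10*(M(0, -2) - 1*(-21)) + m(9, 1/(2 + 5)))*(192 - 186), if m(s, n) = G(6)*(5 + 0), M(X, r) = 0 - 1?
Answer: 1200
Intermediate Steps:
G(h) = 0 (G(h) = 3*(6 - 1*6) = 3*(6 - 6) = 3*0 = 0)
M(X, r) = -1
m(s, n) = 0 (m(s, n) = 0*(5 + 0) = 0*5 = 0)
(10*(M(0, -2) - 1*(-21)) + m(9, 1/(2 + 5)))*(192 - 186) = (10*(-1 - 1*(-21)) + 0)*(192 - 186) = (10*(-1 + 21) + 0)*6 = (10*20 + 0)*6 = (200 + 0)*6 = 200*6 = 1200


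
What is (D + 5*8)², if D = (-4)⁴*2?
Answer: 304704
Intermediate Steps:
D = 512 (D = 256*2 = 512)
(D + 5*8)² = (512 + 5*8)² = (512 + 40)² = 552² = 304704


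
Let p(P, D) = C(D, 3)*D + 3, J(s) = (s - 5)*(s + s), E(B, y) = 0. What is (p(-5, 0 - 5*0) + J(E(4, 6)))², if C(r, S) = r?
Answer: 9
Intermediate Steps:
J(s) = 2*s*(-5 + s) (J(s) = (-5 + s)*(2*s) = 2*s*(-5 + s))
p(P, D) = 3 + D² (p(P, D) = D*D + 3 = D² + 3 = 3 + D²)
(p(-5, 0 - 5*0) + J(E(4, 6)))² = ((3 + (0 - 5*0)²) + 2*0*(-5 + 0))² = ((3 + (0 + 0)²) + 2*0*(-5))² = ((3 + 0²) + 0)² = ((3 + 0) + 0)² = (3 + 0)² = 3² = 9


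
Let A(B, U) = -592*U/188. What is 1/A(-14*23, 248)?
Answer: -47/36704 ≈ -0.0012805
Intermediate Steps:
A(B, U) = -148*U/47 (A(B, U) = -592*U*(1/188) = -148*U/47)
1/A(-14*23, 248) = 1/(-148/47*248) = 1/(-36704/47) = -47/36704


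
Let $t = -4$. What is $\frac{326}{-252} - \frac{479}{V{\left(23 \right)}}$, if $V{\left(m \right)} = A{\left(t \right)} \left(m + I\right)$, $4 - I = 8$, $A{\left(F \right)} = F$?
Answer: $\frac{23983}{4788} \approx 5.009$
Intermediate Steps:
$I = -4$ ($I = 4 - 8 = -4$)
$V{\left(m \right)} = 16 - 4 m$ ($V{\left(m \right)} = - 4 \left(m - 4\right) = - 4 \left(-4 + m\right) = 16 - 4 m$)
$\frac{326}{-252} - \frac{479}{V{\left(23 \right)}} = \frac{326}{-252} - \frac{479}{16 - 92} = 326 \left(- \frac{1}{252}\right) - \frac{479}{16 - 92} = - \frac{163}{126} - \frac{479}{-76} = - \frac{163}{126} - - \frac{479}{76} = - \frac{163}{126} + \frac{479}{76} = \frac{23983}{4788}$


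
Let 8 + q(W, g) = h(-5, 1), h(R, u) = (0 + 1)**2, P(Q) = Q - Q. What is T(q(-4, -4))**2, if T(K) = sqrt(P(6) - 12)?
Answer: -12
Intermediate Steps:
P(Q) = 0
h(R, u) = 1 (h(R, u) = 1**2 = 1)
q(W, g) = -7 (q(W, g) = -8 + 1 = -7)
T(K) = 2*I*sqrt(3) (T(K) = sqrt(0 - 12) = sqrt(-12) = 2*I*sqrt(3))
T(q(-4, -4))**2 = (2*I*sqrt(3))**2 = -12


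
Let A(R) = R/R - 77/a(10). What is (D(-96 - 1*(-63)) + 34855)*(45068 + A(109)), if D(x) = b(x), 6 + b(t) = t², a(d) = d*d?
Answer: 80983102487/50 ≈ 1.6197e+9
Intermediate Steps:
a(d) = d²
b(t) = -6 + t²
D(x) = -6 + x²
A(R) = 23/100 (A(R) = R/R - 77/(10²) = 1 - 77/100 = 23/100)
(D(-96 - 1*(-63)) + 34855)*(45068 + A(109)) = ((-6 + (-96 - 1*(-63))²) + 34855)*(45068 + 23/100) = ((-6 + (-96 + 63)²) + 34855)*(4506823/100) = ((-6 + (-33)²) + 34855)*(4506823/100) = ((-6 + 1089) + 34855)*(4506823/100) = (1083 + 34855)*(4506823/100) = 35938*(4506823/100) = 80983102487/50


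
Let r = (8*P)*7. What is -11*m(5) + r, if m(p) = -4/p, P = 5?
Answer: 1444/5 ≈ 288.80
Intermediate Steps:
r = 280 (r = (8*5)*7 = 40*7 = 280)
-11*m(5) + r = -(-44)/5 + 280 = -11*(-⅘) + 280 = 44/5 + 280 = 1444/5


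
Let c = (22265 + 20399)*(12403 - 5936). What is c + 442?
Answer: 275908530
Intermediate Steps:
c = 275908088 (c = 42664*6467 = 275908088)
c + 442 = 275908088 + 442 = 275908530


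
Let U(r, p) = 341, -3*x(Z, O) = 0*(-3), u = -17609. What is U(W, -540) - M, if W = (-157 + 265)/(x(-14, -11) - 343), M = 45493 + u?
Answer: -27543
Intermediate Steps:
x(Z, O) = 0 (x(Z, O) = -0*(-3) = -⅓*0 = 0)
M = 27884 (M = 45493 - 17609 = 27884)
W = -108/343 (W = (-157 + 265)/(0 - 343) = 108/(-343) = 108*(-1/343) = -108/343 ≈ -0.31487)
U(W, -540) - M = 341 - 1*27884 = 341 - 27884 = -27543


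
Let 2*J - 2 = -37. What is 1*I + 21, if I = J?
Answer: 7/2 ≈ 3.5000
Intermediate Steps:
J = -35/2 (J = 1 + (1/2)*(-37) = 1 - 37/2 = -35/2 ≈ -17.500)
I = -35/2 ≈ -17.500
1*I + 21 = 1*(-35/2) + 21 = -35/2 + 21 = 7/2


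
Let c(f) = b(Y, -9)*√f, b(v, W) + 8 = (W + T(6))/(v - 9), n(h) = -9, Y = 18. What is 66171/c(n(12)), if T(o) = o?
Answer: 66171*I/25 ≈ 2646.8*I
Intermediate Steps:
b(v, W) = -8 + (6 + W)/(-9 + v) (b(v, W) = -8 + (W + 6)/(v - 9) = -8 + (6 + W)/(-9 + v))
c(f) = -25*√f/3 (c(f) = ((78 - 9 - 8*18)/(-9 + 18))*√f = ((78 - 9 - 144)/9)*√f = ((⅑)*(-75))*√f = -25*√f/3)
66171/c(n(12)) = 66171/((-25*I)) = 66171*(I/25) = 66171*I/25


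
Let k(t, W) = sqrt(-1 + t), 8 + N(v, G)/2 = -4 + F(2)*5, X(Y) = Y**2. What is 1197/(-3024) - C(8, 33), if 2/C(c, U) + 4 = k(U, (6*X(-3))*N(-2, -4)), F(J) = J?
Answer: -43/48 - sqrt(2)/2 ≈ -1.6029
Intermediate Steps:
N(v, G) = -4 (N(v, G) = -16 + 2*(-4 + 2*5) = -16 + 2*(-4 + 10) = -16 + 2*6 = -16 + 12 = -4)
C(c, U) = 2/(-4 + sqrt(-1 + U))
1197/(-3024) - C(8, 33) = 1197/(-3024) - 2/(-4 + sqrt(-1 + 33)) = 1197*(-1/3024) - 2/(-4 + sqrt(32)) = -19/48 - 2/(-4 + 4*sqrt(2))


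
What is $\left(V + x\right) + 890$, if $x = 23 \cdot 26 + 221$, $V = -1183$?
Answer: $526$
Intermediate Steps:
$x = 819$ ($x = 598 + 221 = 819$)
$\left(V + x\right) + 890 = \left(-1183 + 819\right) + 890 = -364 + 890 = 526$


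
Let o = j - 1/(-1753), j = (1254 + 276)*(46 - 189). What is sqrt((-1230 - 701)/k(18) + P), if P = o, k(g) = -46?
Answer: 3*I*sqrt(158045130394442)/80638 ≈ 467.71*I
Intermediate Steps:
j = -218790 (j = 1530*(-143) = -218790)
o = -383538869/1753 (o = -218790 - 1/(-1753) = -218790 - 1*(-1/1753) = -218790 + 1/1753 = -383538869/1753 ≈ -2.1879e+5)
P = -383538869/1753 ≈ -2.1879e+5
sqrt((-1230 - 701)/k(18) + P) = sqrt((-1230 - 701)/(-46) - 383538869/1753) = sqrt(-1931*(-1/46) - 383538869/1753) = sqrt(1931/46 - 383538869/1753) = sqrt(-17639402931/80638) = 3*I*sqrt(158045130394442)/80638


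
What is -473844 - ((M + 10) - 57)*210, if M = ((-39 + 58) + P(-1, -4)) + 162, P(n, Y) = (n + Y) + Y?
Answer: -500094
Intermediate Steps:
P(n, Y) = n + 2*Y (P(n, Y) = (Y + n) + Y = n + 2*Y)
M = 172 (M = ((-39 + 58) + (-1 + 2*(-4))) + 162 = (19 + (-1 - 8)) + 162 = (19 - 9) + 162 = 10 + 162 = 172)
-473844 - ((M + 10) - 57)*210 = -473844 - ((172 + 10) - 57)*210 = -473844 - (182 - 57)*210 = -473844 - 125*210 = -473844 - 1*26250 = -473844 - 26250 = -500094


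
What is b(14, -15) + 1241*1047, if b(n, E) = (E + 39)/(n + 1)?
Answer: 6496643/5 ≈ 1.2993e+6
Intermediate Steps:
b(n, E) = (39 + E)/(1 + n)
b(14, -15) + 1241*1047 = (39 - 15)/(1 + 14) + 1241*1047 = 24/15 + 1299327 = (1/15)*24 + 1299327 = 8/5 + 1299327 = 6496643/5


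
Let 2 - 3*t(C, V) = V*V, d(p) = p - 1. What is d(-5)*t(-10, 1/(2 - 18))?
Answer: -511/128 ≈ -3.9922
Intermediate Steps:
d(p) = -1 + p
t(C, V) = 2/3 - V**2/3 (t(C, V) = 2/3 - V*V/3 = 2/3 - V**2/3)
d(-5)*t(-10, 1/(2 - 18)) = (-1 - 5)*(2/3 - 1/(3*(2 - 18)**2)) = -6*(2/3 - (1/(-16))**2/3) = -6*(2/3 - (-1/16)**2/3) = -6*(2/3 - 1/3*1/256) = -6*(2/3 - 1/768) = -6*511/768 = -511/128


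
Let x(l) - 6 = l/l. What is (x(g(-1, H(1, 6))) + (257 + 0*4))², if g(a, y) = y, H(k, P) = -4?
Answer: 69696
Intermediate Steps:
x(l) = 7 (x(l) = 6 + l/l = 6 + 1 = 7)
(x(g(-1, H(1, 6))) + (257 + 0*4))² = (7 + (257 + 0*4))² = (7 + (257 + 0))² = (7 + 257)² = 264² = 69696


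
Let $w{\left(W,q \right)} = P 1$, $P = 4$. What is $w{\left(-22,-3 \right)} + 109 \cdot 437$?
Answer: $47637$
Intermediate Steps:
$w{\left(W,q \right)} = 4$ ($w{\left(W,q \right)} = 4 \cdot 1 = 4$)
$w{\left(-22,-3 \right)} + 109 \cdot 437 = 4 + 109 \cdot 437 = 4 + 47633 = 47637$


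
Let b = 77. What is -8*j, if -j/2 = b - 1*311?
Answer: -3744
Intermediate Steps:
j = 468 (j = -2*(77 - 1*311) = -2*(77 - 311) = -2*(-234) = 468)
-8*j = -8*468 = -3744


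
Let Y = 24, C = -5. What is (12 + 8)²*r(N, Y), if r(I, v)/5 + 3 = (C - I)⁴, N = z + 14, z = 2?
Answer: 388956000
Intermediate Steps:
N = 16 (N = 2 + 14 = 16)
r(I, v) = -15 + 5*(-5 - I)⁴
(12 + 8)²*r(N, Y) = (12 + 8)²*(-15 + 5*(5 + 16)⁴) = 20²*(-15 + 5*21⁴) = 400*(-15 + 5*194481) = 400*(-15 + 972405) = 400*972390 = 388956000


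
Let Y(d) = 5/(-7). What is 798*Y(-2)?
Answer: -570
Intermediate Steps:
Y(d) = -5/7 (Y(d) = 5*(-⅐) = -5/7)
798*Y(-2) = 798*(-5/7) = -570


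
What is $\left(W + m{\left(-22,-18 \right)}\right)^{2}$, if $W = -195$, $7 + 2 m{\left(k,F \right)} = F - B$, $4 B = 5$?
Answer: $\frac{2772225}{64} \approx 43316.0$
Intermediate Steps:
$B = \frac{5}{4}$ ($B = \frac{1}{4} \cdot 5 = \frac{5}{4} \approx 1.25$)
$m{\left(k,F \right)} = - \frac{33}{8} + \frac{F}{2}$ ($m{\left(k,F \right)} = - \frac{7}{2} + \frac{F - \frac{5}{4}}{2} = - \frac{7}{2} + \frac{- \frac{5}{4} + F}{2} = - \frac{7}{2} + \left(- \frac{5}{8} + \frac{F}{2}\right) = - \frac{33}{8} + \frac{F}{2}$)
$\left(W + m{\left(-22,-18 \right)}\right)^{2} = \left(-195 + \left(- \frac{33}{8} + \frac{1}{2} \left(-18\right)\right)\right)^{2} = \left(-195 - \frac{105}{8}\right)^{2} = \left(- \frac{1665}{8}\right)^{2} = \frac{2772225}{64}$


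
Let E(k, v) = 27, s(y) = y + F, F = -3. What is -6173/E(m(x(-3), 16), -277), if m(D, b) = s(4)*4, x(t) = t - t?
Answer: -6173/27 ≈ -228.63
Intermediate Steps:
x(t) = 0
s(y) = -3 + y (s(y) = y - 3 = -3 + y)
m(D, b) = 4 (m(D, b) = (-3 + 4)*4 = 1*4 = 4)
-6173/E(m(x(-3), 16), -277) = -6173/27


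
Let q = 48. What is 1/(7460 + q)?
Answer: 1/7508 ≈ 0.00013319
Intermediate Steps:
1/(7460 + q) = 1/(7460 + 48) = 1/7508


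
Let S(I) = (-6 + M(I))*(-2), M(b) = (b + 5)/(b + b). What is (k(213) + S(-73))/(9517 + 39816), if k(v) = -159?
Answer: -10799/3601309 ≈ -0.0029986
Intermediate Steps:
M(b) = (5 + b)/(2*b) (M(b) = (5 + b)/((2*b)) = (5 + b)*(1/(2*b)) = (5 + b)/(2*b))
S(I) = 12 - (5 + I)/I (S(I) = (-6 + (5 + I)/(2*I))*(-2) = 12 - (5 + I)/I)
(k(213) + S(-73))/(9517 + 39816) = (-159 + (11 - 5/(-73)))/(9517 + 39816) = (-159 + (11 - 5*(-1/73)))/49333 = (-159 + (11 + 5/73))*(1/49333) = (-159 + 808/73)*(1/49333) = -10799/73*1/49333 = -10799/3601309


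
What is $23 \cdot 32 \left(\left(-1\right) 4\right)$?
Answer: $-2944$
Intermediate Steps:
$23 \cdot 32 \left(\left(-1\right) 4\right) = 736 \left(-4\right) = -2944$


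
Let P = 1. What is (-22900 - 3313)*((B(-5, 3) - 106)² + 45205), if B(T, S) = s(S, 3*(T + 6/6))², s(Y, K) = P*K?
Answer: -1222810237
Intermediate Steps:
s(Y, K) = K (s(Y, K) = 1*K = K)
B(T, S) = (3 + 3*T)² (B(T, S) = (3*(T + 6/6))² = (3*(T + 6*(⅙)))² = (3*(T + 1))² = (3*(1 + T))² = (3 + 3*T)²)
(-22900 - 3313)*((B(-5, 3) - 106)² + 45205) = (-22900 - 3313)*((9*(1 - 5)² - 106)² + 45205) = -26213*((9*(-4)² - 106)² + 45205) = -26213*((9*16 - 106)² + 45205) = -26213*((144 - 106)² + 45205) = -26213*(38² + 45205) = -26213*(1444 + 45205) = -26213*46649 = -1222810237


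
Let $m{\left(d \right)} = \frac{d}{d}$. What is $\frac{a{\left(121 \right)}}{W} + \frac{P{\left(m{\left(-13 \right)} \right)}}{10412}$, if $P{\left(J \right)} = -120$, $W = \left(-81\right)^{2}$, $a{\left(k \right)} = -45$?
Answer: $- \frac{34885}{1897587} \approx -0.018384$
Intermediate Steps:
$m{\left(d \right)} = 1$
$W = 6561$
$\frac{a{\left(121 \right)}}{W} + \frac{P{\left(m{\left(-13 \right)} \right)}}{10412} = - \frac{45}{6561} - \frac{120}{10412} = \left(-45\right) \frac{1}{6561} - \frac{30}{2603} = - \frac{5}{729} - \frac{30}{2603} = - \frac{34885}{1897587}$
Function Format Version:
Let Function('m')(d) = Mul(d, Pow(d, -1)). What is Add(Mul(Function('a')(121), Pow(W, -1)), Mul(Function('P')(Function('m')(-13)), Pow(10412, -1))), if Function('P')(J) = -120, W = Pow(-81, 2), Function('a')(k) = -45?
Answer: Rational(-34885, 1897587) ≈ -0.018384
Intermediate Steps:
Function('m')(d) = 1
W = 6561
Add(Mul(Function('a')(121), Pow(W, -1)), Mul(Function('P')(Function('m')(-13)), Pow(10412, -1))) = Add(Mul(-45, Pow(6561, -1)), Mul(-120, Pow(10412, -1))) = Add(Mul(-45, Rational(1, 6561)), Mul(-120, Rational(1, 10412))) = Add(Rational(-5, 729), Rational(-30, 2603)) = Rational(-34885, 1897587)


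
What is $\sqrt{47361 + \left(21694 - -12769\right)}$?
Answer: $4 \sqrt{5114} \approx 286.05$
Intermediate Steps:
$\sqrt{47361 + \left(21694 - -12769\right)} = \sqrt{47361 + \left(21694 + 12769\right)} = \sqrt{47361 + 34463} = \sqrt{81824} = 4 \sqrt{5114}$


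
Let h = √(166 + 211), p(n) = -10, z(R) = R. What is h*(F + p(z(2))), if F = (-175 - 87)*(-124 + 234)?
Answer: -28830*√377 ≈ -5.5978e+5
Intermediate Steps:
F = -28820 (F = -262*110 = -28820)
h = √377 ≈ 19.416
h*(F + p(z(2))) = √377*(-28820 - 10) = √377*(-28830) = -28830*√377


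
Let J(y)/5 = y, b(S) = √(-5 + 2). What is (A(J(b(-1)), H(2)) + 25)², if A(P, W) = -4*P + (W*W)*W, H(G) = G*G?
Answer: 6721 - 3560*I*√3 ≈ 6721.0 - 6166.1*I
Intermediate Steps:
b(S) = I*√3 (b(S) = √(-3) = I*√3)
J(y) = 5*y
H(G) = G²
A(P, W) = W³ - 4*P (A(P, W) = -4*P + W²*W = -4*P + W³ = W³ - 4*P)
(A(J(b(-1)), H(2)) + 25)² = (((2²)³ - 20*I*√3) + 25)² = ((4³ - 20*I*√3) + 25)² = ((64 - 20*I*√3) + 25)² = (89 - 20*I*√3)²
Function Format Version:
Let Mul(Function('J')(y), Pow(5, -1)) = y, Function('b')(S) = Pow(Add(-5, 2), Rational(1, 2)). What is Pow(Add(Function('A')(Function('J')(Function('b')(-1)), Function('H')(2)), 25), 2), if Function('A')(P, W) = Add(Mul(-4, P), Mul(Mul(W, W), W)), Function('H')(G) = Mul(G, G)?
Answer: Add(6721, Mul(-3560, I, Pow(3, Rational(1, 2)))) ≈ Add(6721.0, Mul(-6166.1, I))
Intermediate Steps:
Function('b')(S) = Mul(I, Pow(3, Rational(1, 2))) (Function('b')(S) = Pow(-3, Rational(1, 2)) = Mul(I, Pow(3, Rational(1, 2))))
Function('J')(y) = Mul(5, y)
Function('H')(G) = Pow(G, 2)
Function('A')(P, W) = Add(Pow(W, 3), Mul(-4, P)) (Function('A')(P, W) = Add(Mul(-4, P), Mul(Pow(W, 2), W)) = Add(Mul(-4, P), Pow(W, 3)) = Add(Pow(W, 3), Mul(-4, P)))
Pow(Add(Function('A')(Function('J')(Function('b')(-1)), Function('H')(2)), 25), 2) = Pow(Add(Add(Pow(Pow(2, 2), 3), Mul(-4, Mul(5, Mul(I, Pow(3, Rational(1, 2)))))), 25), 2) = Pow(Add(Add(Pow(4, 3), Mul(-4, Mul(5, I, Pow(3, Rational(1, 2))))), 25), 2) = Pow(Add(Add(64, Mul(-20, I, Pow(3, Rational(1, 2)))), 25), 2) = Pow(Add(89, Mul(-20, I, Pow(3, Rational(1, 2)))), 2)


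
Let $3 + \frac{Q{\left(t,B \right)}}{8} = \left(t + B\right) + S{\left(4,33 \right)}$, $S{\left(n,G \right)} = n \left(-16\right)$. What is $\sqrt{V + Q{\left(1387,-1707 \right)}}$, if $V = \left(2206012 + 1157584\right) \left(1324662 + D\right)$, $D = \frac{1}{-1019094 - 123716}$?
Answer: $\frac{\sqrt{1454778847262356256594210}}{571405} \approx 2.1108 \cdot 10^{6}$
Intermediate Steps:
$S{\left(n,G \right)} = - 16 n$
$D = - \frac{1}{1142810}$ ($D = \frac{1}{-1142810} = - \frac{1}{1142810} \approx -8.7504 \cdot 10^{-7}$)
$Q{\left(t,B \right)} = -536 + 8 B + 8 t$ ($Q{\left(t,B \right)} = -24 + 8 \left(\left(t + B\right) - 64\right) = -24 + 8 \left(\left(B + t\right) - 64\right) = -24 + 8 \left(-64 + B + t\right) = -24 + \left(-512 + 8 B + 8 t\right) = -536 + 8 B + 8 t$)
$V = \frac{2545968005658353762}{571405}$ ($V = \left(2206012 + 1157584\right) \left(1324662 - \frac{1}{1142810}\right) = 3363596 \cdot \frac{1513836980219}{1142810} = \frac{2545968005658353762}{571405} \approx 4.4556 \cdot 10^{12}$)
$\sqrt{V + Q{\left(1387,-1707 \right)}} = \sqrt{\frac{2545968005658353762}{571405} + \left(-536 + 8 \left(-1707\right) + 8 \cdot 1387\right)} = \sqrt{\frac{2545968005658353762}{571405} - 3096} = \sqrt{\frac{2545968003889283882}{571405}} = \frac{\sqrt{1454778847262356256594210}}{571405}$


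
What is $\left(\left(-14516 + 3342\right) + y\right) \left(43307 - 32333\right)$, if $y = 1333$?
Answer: $-107995134$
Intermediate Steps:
$\left(\left(-14516 + 3342\right) + y\right) \left(43307 - 32333\right) = \left(\left(-14516 + 3342\right) + 1333\right) \left(43307 - 32333\right) = \left(-11174 + 1333\right) 10974 = \left(-9841\right) 10974 = -107995134$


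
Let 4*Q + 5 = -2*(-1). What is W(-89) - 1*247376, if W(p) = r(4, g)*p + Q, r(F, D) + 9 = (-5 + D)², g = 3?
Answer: -987727/4 ≈ -2.4693e+5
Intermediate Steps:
r(F, D) = -9 + (-5 + D)²
Q = -¾ (Q = -5/4 + (-2*(-1))/4 = -5/4 + (¼)*2 = -5/4 + ½ = -¾ ≈ -0.75000)
W(p) = -¾ - 5*p (W(p) = (-9 + (-5 + 3)²)*p - ¾ = (-9 + (-2)²)*p - ¾ = (-9 + 4)*p - ¾ = -5*p - ¾ = -¾ - 5*p)
W(-89) - 1*247376 = (-¾ - 5*(-89)) - 1*247376 = (-¾ + 445) - 247376 = 1777/4 - 247376 = -987727/4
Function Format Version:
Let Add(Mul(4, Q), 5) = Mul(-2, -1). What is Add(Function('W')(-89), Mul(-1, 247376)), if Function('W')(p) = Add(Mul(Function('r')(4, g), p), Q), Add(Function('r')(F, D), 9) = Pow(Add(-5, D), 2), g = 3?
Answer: Rational(-987727, 4) ≈ -2.4693e+5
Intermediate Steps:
Function('r')(F, D) = Add(-9, Pow(Add(-5, D), 2))
Q = Rational(-3, 4) (Q = Add(Rational(-5, 4), Mul(Rational(1, 4), Mul(-2, -1))) = Add(Rational(-5, 4), Mul(Rational(1, 4), 2)) = Add(Rational(-5, 4), Rational(1, 2)) = Rational(-3, 4) ≈ -0.75000)
Function('W')(p) = Add(Rational(-3, 4), Mul(-5, p)) (Function('W')(p) = Add(Mul(Add(-9, Pow(Add(-5, 3), 2)), p), Rational(-3, 4)) = Add(Mul(Add(-9, Pow(-2, 2)), p), Rational(-3, 4)) = Add(Mul(Add(-9, 4), p), Rational(-3, 4)) = Add(Mul(-5, p), Rational(-3, 4)) = Add(Rational(-3, 4), Mul(-5, p)))
Add(Function('W')(-89), Mul(-1, 247376)) = Add(Add(Rational(-3, 4), Mul(-5, -89)), Mul(-1, 247376)) = Add(Add(Rational(-3, 4), 445), -247376) = Add(Rational(1777, 4), -247376) = Rational(-987727, 4)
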